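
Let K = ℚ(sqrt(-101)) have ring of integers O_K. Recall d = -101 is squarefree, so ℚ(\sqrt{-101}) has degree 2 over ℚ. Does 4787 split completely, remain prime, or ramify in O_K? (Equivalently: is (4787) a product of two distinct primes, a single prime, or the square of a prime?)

-101 mod 4 = 3, hence disc K = 4·(-101) = -404 and O_K = ℤ[√-101].
Since gcd(4787, -404) = 1 the prime 4787 does not ramify.
Legendre symbol by Euler's criterion: (-101/4787) ≡ (-101)^2393 ≡ 1 (mod 4787), i.e. (-101/4787) = 1.
Legendre symbol 1 ⇒ 4787 is split.

4787 splits in O_K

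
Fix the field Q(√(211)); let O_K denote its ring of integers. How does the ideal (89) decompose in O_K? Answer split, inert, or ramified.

211 mod 4 = 3, hence disc K = 4·211 = 844 and O_K = ℤ[√211].
89 ∤ 844, so 89 is unramified.
Compute (211/89) via Euler: 33^((89-1)/2) mod 89 = 88, so (211/89) = -1.
d is a non-residue mod p, hence 89 remains inert in O_K.

inert — (89) stays prime in O_K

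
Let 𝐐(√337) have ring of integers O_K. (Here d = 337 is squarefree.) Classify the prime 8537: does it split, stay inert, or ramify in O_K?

d = 337 ≡ 1 (mod 4), so O_K = ℤ[(1+√337)/2] and disc(K) = d = 337.
8537 ∤ 337, so 8537 is unramified.
Compute (337/8537) via Euler: 337^((8537-1)/2) mod 8537 = 1, so (337/8537) = 1.
d is a quadratic residue mod p, hence 8537 splits in O_K.

split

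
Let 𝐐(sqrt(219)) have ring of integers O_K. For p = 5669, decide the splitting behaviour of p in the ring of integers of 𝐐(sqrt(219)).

219 mod 4 = 3, hence disc K = 4·219 = 876 and O_K = ℤ[√219].
5669 ∤ 876, so 5669 is unramified.
(219/5669) = 219^2834 mod 5669 = 5668, giving Legendre symbol -1.
(219/5669) = -1, so 5669 is inert.

inert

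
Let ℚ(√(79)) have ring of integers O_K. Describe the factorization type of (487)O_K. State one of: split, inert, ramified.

inert — (487) stays prime in O_K

d = 79 ≡ 3 (mod 4), so O_K = ℤ[√79] and disc(K) = 4d = 316.
Since gcd(487, 316) = 1 the prime 487 does not ramify.
Legendre symbol by Euler's criterion: (79/487) ≡ 79^243 ≡ 486 (mod 487), i.e. (79/487) = -1.
d is a non-residue mod p, hence 487 remains inert in O_K.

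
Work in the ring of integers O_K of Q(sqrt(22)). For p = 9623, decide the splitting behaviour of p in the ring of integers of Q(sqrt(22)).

22 mod 4 = 2, hence disc K = 4·22 = 88 and O_K = ℤ[√22].
9623 ∤ 88, so 9623 is unramified.
(22/9623) = 22^4811 mod 9623 = 9622, giving Legendre symbol -1.
(22/9623) = -1, so 9623 is inert.

9623 remains inert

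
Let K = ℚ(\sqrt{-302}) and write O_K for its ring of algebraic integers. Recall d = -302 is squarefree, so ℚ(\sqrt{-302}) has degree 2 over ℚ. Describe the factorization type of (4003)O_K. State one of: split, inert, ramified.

d = -302 ≡ 2 (mod 4), so O_K = ℤ[√-302] and disc(K) = 4d = -1208.
4003 ∤ -1208, so 4003 is unramified.
(-302/4003) = 3701^2001 mod 4003 = 1, giving Legendre symbol 1.
Legendre symbol 1 ⇒ 4003 is split.

splits completely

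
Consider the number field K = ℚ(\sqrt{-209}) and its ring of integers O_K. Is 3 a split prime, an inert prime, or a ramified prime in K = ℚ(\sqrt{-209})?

p splits

-209 mod 4 = 3, hence disc K = 4·(-209) = -836 and O_K = ℤ[√-209].
disc(K) = -836 is not divisible by 3; 3 is unramified.
Euler's criterion: (-209)^1 mod 3 = 1. Thus (-209|3) = 1.
d is a quadratic residue mod p, hence 3 splits in O_K.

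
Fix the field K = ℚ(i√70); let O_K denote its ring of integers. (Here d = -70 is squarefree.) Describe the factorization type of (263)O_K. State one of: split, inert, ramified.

Since -70 ≢ 1 mod 4, the ring of integers is ℤ[√-70] with discriminant 4·(-70) = -280.
disc(K) = -280 is not divisible by 263; 263 is unramified.
(-70/263) = 193^131 mod 263 = 262, giving Legendre symbol -1.
d is a non-residue mod p, hence 263 remains inert in O_K.

remains prime (inert)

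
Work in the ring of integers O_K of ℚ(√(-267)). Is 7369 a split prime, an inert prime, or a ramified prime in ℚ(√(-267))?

split

Since -267 ≡ 1 mod 4, the ring of integers is ℤ[(1+√-267)/2] with discriminant -267.
Since gcd(7369, -267) = 1 the prime 7369 does not ramify.
(-267/7369) = 7102^3684 mod 7369 = 1, giving Legendre symbol 1.
(-267/7369) = 1, so 7369 splits.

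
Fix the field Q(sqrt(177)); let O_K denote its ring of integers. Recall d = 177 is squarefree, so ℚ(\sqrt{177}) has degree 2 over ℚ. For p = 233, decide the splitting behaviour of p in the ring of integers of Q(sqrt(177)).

split — (233) = 𝔭₁𝔭₂ with 𝔭₁ ≠ 𝔭₂

177 mod 4 = 1, hence disc K = 177 and O_K = ℤ[(1+√177)/2].
233 ∤ 177, so 233 is unramified.
(177/233) = 177^116 mod 233 = 1, giving Legendre symbol 1.
Legendre symbol 1 ⇒ 233 is split.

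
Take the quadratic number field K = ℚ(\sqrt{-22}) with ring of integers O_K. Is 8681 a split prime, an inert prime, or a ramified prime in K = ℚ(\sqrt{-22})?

Since -22 ≢ 1 mod 4, the ring of integers is ℤ[√-22] with discriminant 4·(-22) = -88.
disc(K) = -88 is not divisible by 8681; 8681 is unramified.
(-22/8681) = 8659^4340 mod 8681 = 8680, giving Legendre symbol -1.
Legendre symbol -1 ⇒ 8681 is inert.

p is inert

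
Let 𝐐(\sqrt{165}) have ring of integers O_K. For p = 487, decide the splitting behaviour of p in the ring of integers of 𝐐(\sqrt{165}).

165 mod 4 = 1, hence disc K = 165 and O_K = ℤ[(1+√165)/2].
Since gcd(487, 165) = 1 the prime 487 does not ramify.
(165/487) = 165^243 mod 487 = 486, giving Legendre symbol -1.
(165/487) = -1, so 487 is inert.

487 remains inert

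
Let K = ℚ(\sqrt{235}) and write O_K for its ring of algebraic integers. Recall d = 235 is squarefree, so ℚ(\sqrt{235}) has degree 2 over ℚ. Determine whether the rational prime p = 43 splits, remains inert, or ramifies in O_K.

235 mod 4 = 3, hence disc K = 4·235 = 940 and O_K = ℤ[√235].
Since gcd(43, 940) = 1 the prime 43 does not ramify.
(235/43) = 20^21 mod 43 = 42, giving Legendre symbol -1.
Legendre symbol -1 ⇒ 43 is inert.

inert — (43) stays prime in O_K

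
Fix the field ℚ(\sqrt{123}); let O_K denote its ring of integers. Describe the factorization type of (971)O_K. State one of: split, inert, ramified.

123 mod 4 = 3, hence disc K = 4·123 = 492 and O_K = ℤ[√123].
disc(K) = 492 is not divisible by 971; 971 is unramified.
Compute (123/971) via Euler: 123^((971-1)/2) mod 971 = 970, so (123/971) = -1.
d is a non-residue mod p, hence 971 remains inert in O_K.

p is inert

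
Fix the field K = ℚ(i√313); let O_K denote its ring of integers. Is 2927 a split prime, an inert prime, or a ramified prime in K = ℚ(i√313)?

split — (2927) = 𝔭₁𝔭₂ with 𝔭₁ ≠ 𝔭₂

Since -313 ≢ 1 mod 4, the ring of integers is ℤ[√-313] with discriminant 4·(-313) = -1252.
2927 ∤ -1252, so 2927 is unramified.
(-313/2927) = 2614^1463 mod 2927 = 1, giving Legendre symbol 1.
(-313/2927) = 1, so 2927 splits.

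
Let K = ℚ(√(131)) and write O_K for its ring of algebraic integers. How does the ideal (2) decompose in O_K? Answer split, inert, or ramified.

ramifies in O_K

d = 131 ≡ 3 (mod 4), so O_K = ℤ[√131] and disc(K) = 4d = 524.
Ramification test: 2 | 524. The prime 2 ramifies in K.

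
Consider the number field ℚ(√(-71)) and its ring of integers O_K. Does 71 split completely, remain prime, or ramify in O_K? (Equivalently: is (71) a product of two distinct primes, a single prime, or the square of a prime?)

ramified

d = -71 ≡ 1 (mod 4), so O_K = ℤ[(1+√-71)/2] and disc(K) = d = -71.
71 divides disc(K) = -71, so 71 ramifies.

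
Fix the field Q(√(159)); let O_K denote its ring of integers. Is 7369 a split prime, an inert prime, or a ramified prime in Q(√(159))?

159 mod 4 = 3, hence disc K = 4·159 = 636 and O_K = ℤ[√159].
7369 ∤ 636, so 7369 is unramified.
Compute (159/7369) via Euler: 159^((7369-1)/2) mod 7369 = 7368, so (159/7369) = -1.
(159/7369) = -1, so 7369 is inert.

p is inert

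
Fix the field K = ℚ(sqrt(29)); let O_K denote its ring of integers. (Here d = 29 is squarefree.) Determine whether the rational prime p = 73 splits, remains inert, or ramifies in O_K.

d = 29 ≡ 1 (mod 4), so O_K = ℤ[(1+√29)/2] and disc(K) = d = 29.
disc(K) = 29 is not divisible by 73; 73 is unramified.
(29/73) = 29^36 mod 73 = 72, giving Legendre symbol -1.
d is a non-residue mod p, hence 73 remains inert in O_K.

73 remains inert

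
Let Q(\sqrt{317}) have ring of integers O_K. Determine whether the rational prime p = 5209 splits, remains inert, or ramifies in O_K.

Since 317 ≡ 1 mod 4, the ring of integers is ℤ[(1+√317)/2] with discriminant 317.
disc(K) = 317 is not divisible by 5209; 5209 is unramified.
(317/5209) = 317^2604 mod 5209 = 5208, giving Legendre symbol -1.
(317/5209) = -1, so 5209 is inert.

p is inert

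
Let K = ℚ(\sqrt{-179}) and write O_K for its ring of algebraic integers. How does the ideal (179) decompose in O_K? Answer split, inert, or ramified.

Since -179 ≡ 1 mod 4, the ring of integers is ℤ[(1+√-179)/2] with discriminant -179.
disc(K) = -179 = 179·(-1), so p = 179 is ramified.

p ramifies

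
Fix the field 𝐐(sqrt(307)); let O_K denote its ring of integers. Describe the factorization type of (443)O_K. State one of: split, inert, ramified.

split

d = 307 ≡ 3 (mod 4), so O_K = ℤ[√307] and disc(K) = 4d = 1228.
disc(K) = 1228 is not divisible by 443; 443 is unramified.
(307/443) = 307^221 mod 443 = 1, giving Legendre symbol 1.
(307/443) = 1, so 443 splits.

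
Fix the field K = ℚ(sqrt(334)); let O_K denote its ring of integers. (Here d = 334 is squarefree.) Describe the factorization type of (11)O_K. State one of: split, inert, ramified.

splits completely

Since 334 ≢ 1 mod 4, the ring of integers is ℤ[√334] with discriminant 4·334 = 1336.
disc(K) = 1336 is not divisible by 11; 11 is unramified.
(334/11) = 4^5 mod 11 = 1, giving Legendre symbol 1.
Legendre symbol 1 ⇒ 11 is split.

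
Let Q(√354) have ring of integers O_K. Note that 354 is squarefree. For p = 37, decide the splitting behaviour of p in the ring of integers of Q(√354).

split

Since 354 ≢ 1 mod 4, the ring of integers is ℤ[√354] with discriminant 4·354 = 1416.
37 ∤ 1416, so 37 is unramified.
(354/37) = 21^18 mod 37 = 1, giving Legendre symbol 1.
Legendre symbol 1 ⇒ 37 is split.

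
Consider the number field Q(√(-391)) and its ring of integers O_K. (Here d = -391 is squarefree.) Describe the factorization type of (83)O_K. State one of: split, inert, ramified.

-391 mod 4 = 1, hence disc K = -391 and O_K = ℤ[(1+√-391)/2].
83 ∤ -391, so 83 is unramified.
(-391/83) = 24^41 mod 83 = 82, giving Legendre symbol -1.
d is a non-residue mod p, hence 83 remains inert in O_K.

inert — (83) stays prime in O_K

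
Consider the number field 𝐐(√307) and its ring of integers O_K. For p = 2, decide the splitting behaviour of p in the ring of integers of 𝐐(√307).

ramifies in O_K

307 mod 4 = 3, hence disc K = 4·307 = 1228 and O_K = ℤ[√307].
disc(K) = 1228 = 2·614, so p = 2 is ramified.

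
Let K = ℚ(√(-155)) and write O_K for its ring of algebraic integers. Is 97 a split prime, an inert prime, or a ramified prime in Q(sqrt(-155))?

d = -155 ≡ 1 (mod 4), so O_K = ℤ[(1+√-155)/2] and disc(K) = d = -155.
97 ∤ -155, so 97 is unramified.
Legendre symbol by Euler's criterion: (-155/97) ≡ (-155)^48 ≡ 96 (mod 97), i.e. (-155/97) = -1.
(-155/97) = -1, so 97 is inert.

p is inert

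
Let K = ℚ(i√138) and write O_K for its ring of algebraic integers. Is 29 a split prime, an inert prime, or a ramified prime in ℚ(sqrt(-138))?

Since -138 ≢ 1 mod 4, the ring of integers is ℤ[√-138] with discriminant 4·(-138) = -552.
disc(K) = -552 is not divisible by 29; 29 is unramified.
Euler's criterion: (-138)^14 mod 29 = 1. Thus (-138|29) = 1.
Legendre symbol 1 ⇒ 29 is split.

p splits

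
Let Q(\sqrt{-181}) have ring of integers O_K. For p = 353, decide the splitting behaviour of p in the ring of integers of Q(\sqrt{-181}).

split

Since -181 ≢ 1 mod 4, the ring of integers is ℤ[√-181] with discriminant 4·(-181) = -724.
Since gcd(353, -724) = 1 the prime 353 does not ramify.
Legendre symbol by Euler's criterion: (-181/353) ≡ (-181)^176 ≡ 1 (mod 353), i.e. (-181/353) = 1.
Legendre symbol 1 ⇒ 353 is split.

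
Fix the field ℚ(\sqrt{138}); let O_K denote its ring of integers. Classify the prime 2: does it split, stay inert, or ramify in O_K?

ramified

138 mod 4 = 2, hence disc K = 4·138 = 552 and O_K = ℤ[√138].
disc(K) = 552 = 2·276, so p = 2 is ramified.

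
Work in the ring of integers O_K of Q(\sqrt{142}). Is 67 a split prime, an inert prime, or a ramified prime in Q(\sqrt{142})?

d = 142 ≡ 2 (mod 4), so O_K = ℤ[√142] and disc(K) = 4d = 568.
67 ∤ 568, so 67 is unramified.
Compute (142/67) via Euler: 8^((67-1)/2) mod 67 = 66, so (142/67) = -1.
d is a non-residue mod p, hence 67 remains inert in O_K.

remains prime (inert)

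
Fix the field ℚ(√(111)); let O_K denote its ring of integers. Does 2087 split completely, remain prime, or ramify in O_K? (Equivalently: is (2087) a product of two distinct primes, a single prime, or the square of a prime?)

2087 remains inert

Since 111 ≢ 1 mod 4, the ring of integers is ℤ[√111] with discriminant 4·111 = 444.
Since gcd(2087, 444) = 1 the prime 2087 does not ramify.
Compute (111/2087) via Euler: 111^((2087-1)/2) mod 2087 = 2086, so (111/2087) = -1.
Legendre symbol -1 ⇒ 2087 is inert.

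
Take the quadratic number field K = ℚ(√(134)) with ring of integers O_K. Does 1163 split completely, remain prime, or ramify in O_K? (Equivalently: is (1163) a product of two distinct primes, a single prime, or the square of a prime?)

Since 134 ≢ 1 mod 4, the ring of integers is ℤ[√134] with discriminant 4·134 = 536.
Since gcd(1163, 536) = 1 the prime 1163 does not ramify.
Legendre symbol by Euler's criterion: (134/1163) ≡ 134^581 ≡ 1 (mod 1163), i.e. (134/1163) = 1.
(134/1163) = 1, so 1163 splits.

splits completely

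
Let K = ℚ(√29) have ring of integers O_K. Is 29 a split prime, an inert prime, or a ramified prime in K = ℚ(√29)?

29 mod 4 = 1, hence disc K = 29 and O_K = ℤ[(1+√29)/2].
29 divides disc(K) = 29, so 29 ramifies.

ramifies in O_K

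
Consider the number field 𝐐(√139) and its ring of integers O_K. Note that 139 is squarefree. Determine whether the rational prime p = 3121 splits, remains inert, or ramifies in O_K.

split

Since 139 ≢ 1 mod 4, the ring of integers is ℤ[√139] with discriminant 4·139 = 556.
Since gcd(3121, 556) = 1 the prime 3121 does not ramify.
Legendre symbol by Euler's criterion: (139/3121) ≡ 139^1560 ≡ 1 (mod 3121), i.e. (139/3121) = 1.
d is a quadratic residue mod p, hence 3121 splits in O_K.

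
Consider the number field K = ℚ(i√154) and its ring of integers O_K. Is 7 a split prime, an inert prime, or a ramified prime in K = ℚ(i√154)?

-154 mod 4 = 2, hence disc K = 4·(-154) = -616 and O_K = ℤ[√-154].
disc(K) = -616 = 7·(-88), so p = 7 is ramified.

7 is ramified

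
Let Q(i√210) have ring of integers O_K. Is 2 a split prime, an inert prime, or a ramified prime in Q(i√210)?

-210 mod 4 = 2, hence disc K = 4·(-210) = -840 and O_K = ℤ[√-210].
2 divides disc(K) = -840, so 2 ramifies.

p ramifies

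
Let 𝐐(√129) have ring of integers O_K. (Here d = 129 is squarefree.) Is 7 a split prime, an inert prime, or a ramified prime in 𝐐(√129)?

d = 129 ≡ 1 (mod 4), so O_K = ℤ[(1+√129)/2] and disc(K) = d = 129.
7 ∤ 129, so 7 is unramified.
Euler's criterion: 129^3 mod 7 = 6. Thus (129|7) = -1.
(129/7) = -1, so 7 is inert.

p is inert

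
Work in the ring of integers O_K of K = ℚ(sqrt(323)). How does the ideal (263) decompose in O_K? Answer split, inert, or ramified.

p is inert

d = 323 ≡ 3 (mod 4), so O_K = ℤ[√323] and disc(K) = 4d = 1292.
Since gcd(263, 1292) = 1 the prime 263 does not ramify.
(323/263) = 60^131 mod 263 = 262, giving Legendre symbol -1.
d is a non-residue mod p, hence 263 remains inert in O_K.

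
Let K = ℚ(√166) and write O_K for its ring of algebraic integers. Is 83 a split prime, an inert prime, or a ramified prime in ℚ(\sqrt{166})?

d = 166 ≡ 2 (mod 4), so O_K = ℤ[√166] and disc(K) = 4d = 664.
Ramification test: 83 | 664. The prime 83 ramifies in K.

p ramifies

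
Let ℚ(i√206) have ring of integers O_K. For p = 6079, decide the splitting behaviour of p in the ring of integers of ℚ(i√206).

Since -206 ≢ 1 mod 4, the ring of integers is ℤ[√-206] with discriminant 4·(-206) = -824.
6079 ∤ -824, so 6079 is unramified.
Legendre symbol by Euler's criterion: (-206/6079) ≡ (-206)^3039 ≡ 1 (mod 6079), i.e. (-206/6079) = 1.
(-206/6079) = 1, so 6079 splits.

split — (6079) = 𝔭₁𝔭₂ with 𝔭₁ ≠ 𝔭₂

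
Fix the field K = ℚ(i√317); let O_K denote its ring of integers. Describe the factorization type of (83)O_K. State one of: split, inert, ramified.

Since -317 ≢ 1 mod 4, the ring of integers is ℤ[√-317] with discriminant 4·(-317) = -1268.
disc(K) = -1268 is not divisible by 83; 83 is unramified.
Legendre symbol by Euler's criterion: (-317/83) ≡ (-317)^41 ≡ 82 (mod 83), i.e. (-317/83) = -1.
d is a non-residue mod p, hence 83 remains inert in O_K.

p is inert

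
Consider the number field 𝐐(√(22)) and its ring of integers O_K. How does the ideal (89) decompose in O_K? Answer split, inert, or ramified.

d = 22 ≡ 2 (mod 4), so O_K = ℤ[√22] and disc(K) = 4d = 88.
disc(K) = 88 is not divisible by 89; 89 is unramified.
Euler's criterion: 22^44 mod 89 = 1. Thus (22|89) = 1.
(22/89) = 1, so 89 splits.

split — (89) = 𝔭₁𝔭₂ with 𝔭₁ ≠ 𝔭₂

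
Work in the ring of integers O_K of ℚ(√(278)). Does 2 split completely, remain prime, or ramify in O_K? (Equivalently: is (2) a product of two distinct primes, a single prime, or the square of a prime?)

d = 278 ≡ 2 (mod 4), so O_K = ℤ[√278] and disc(K) = 4d = 1112.
Ramification test: 2 | 1112. The prime 2 ramifies in K.

p ramifies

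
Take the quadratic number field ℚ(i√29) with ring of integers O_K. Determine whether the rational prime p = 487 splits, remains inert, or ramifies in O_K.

d = -29 ≡ 3 (mod 4), so O_K = ℤ[√-29] and disc(K) = 4d = -116.
Since gcd(487, -116) = 1 the prime 487 does not ramify.
Euler's criterion: (-29)^243 mod 487 = 486. Thus (-29|487) = -1.
(-29/487) = -1, so 487 is inert.

inert — (487) stays prime in O_K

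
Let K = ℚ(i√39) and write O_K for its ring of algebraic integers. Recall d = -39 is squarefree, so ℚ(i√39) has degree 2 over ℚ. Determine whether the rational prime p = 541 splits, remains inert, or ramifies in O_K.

d = -39 ≡ 1 (mod 4), so O_K = ℤ[(1+√-39)/2] and disc(K) = d = -39.
541 ∤ -39, so 541 is unramified.
(-39/541) = 502^270 mod 541 = 540, giving Legendre symbol -1.
Legendre symbol -1 ⇒ 541 is inert.

p is inert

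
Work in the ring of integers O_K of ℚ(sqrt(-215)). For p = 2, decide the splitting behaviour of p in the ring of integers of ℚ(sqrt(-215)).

2 splits in O_K

-215 mod 4 = 1, hence disc K = -215 and O_K = ℤ[(1+√-215)/2].
Since gcd(2, -215) = 1 the prime 2 does not ramify.
d ≡ 1 (mod 8); the supplementary law gives 2 split.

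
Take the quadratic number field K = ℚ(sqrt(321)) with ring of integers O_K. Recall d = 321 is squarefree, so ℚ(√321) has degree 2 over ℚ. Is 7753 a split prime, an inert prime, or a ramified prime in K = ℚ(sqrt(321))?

Since 321 ≡ 1 mod 4, the ring of integers is ℤ[(1+√321)/2] with discriminant 321.
disc(K) = 321 is not divisible by 7753; 7753 is unramified.
Euler's criterion: 321^3876 mod 7753 = 1. Thus (321|7753) = 1.
(321/7753) = 1, so 7753 splits.

7753 splits in O_K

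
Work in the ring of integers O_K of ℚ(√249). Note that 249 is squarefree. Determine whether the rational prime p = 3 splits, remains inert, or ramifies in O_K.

Since 249 ≡ 1 mod 4, the ring of integers is ℤ[(1+√249)/2] with discriminant 249.
Ramification test: 3 | 249. The prime 3 ramifies in K.

ramified — (3) = 𝔭²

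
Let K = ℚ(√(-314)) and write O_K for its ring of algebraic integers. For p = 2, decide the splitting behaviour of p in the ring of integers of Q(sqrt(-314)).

d = -314 ≡ 2 (mod 4), so O_K = ℤ[√-314] and disc(K) = 4d = -1256.
2 divides disc(K) = -1256, so 2 ramifies.

ramified — (2) = 𝔭²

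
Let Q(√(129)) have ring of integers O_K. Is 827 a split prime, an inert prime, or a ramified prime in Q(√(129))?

d = 129 ≡ 1 (mod 4), so O_K = ℤ[(1+√129)/2] and disc(K) = d = 129.
Since gcd(827, 129) = 1 the prime 827 does not ramify.
Compute (129/827) via Euler: 129^((827-1)/2) mod 827 = 826, so (129/827) = -1.
Legendre symbol -1 ⇒ 827 is inert.

827 remains inert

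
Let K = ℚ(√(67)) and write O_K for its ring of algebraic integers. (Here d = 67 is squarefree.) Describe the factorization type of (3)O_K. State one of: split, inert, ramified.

splits completely

d = 67 ≡ 3 (mod 4), so O_K = ℤ[√67] and disc(K) = 4d = 268.
Since gcd(3, 268) = 1 the prime 3 does not ramify.
(67/3) = 1^1 mod 3 = 1, giving Legendre symbol 1.
(67/3) = 1, so 3 splits.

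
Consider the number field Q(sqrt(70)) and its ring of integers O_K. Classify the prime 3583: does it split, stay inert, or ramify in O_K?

Since 70 ≢ 1 mod 4, the ring of integers is ℤ[√70] with discriminant 4·70 = 280.
disc(K) = 280 is not divisible by 3583; 3583 is unramified.
Legendre symbol by Euler's criterion: (70/3583) ≡ 70^1791 ≡ 3582 (mod 3583), i.e. (70/3583) = -1.
(70/3583) = -1, so 3583 is inert.

p is inert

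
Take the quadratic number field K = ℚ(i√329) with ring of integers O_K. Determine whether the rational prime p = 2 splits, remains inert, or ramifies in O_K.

Since -329 ≢ 1 mod 4, the ring of integers is ℤ[√-329] with discriminant 4·(-329) = -1316.
2 divides disc(K) = -1316, so 2 ramifies.

p ramifies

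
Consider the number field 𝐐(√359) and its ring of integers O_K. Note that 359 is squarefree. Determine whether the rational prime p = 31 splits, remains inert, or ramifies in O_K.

359 mod 4 = 3, hence disc K = 4·359 = 1436 and O_K = ℤ[√359].
Since gcd(31, 1436) = 1 the prime 31 does not ramify.
(359/31) = 18^15 mod 31 = 1, giving Legendre symbol 1.
(359/31) = 1, so 31 splits.

splits completely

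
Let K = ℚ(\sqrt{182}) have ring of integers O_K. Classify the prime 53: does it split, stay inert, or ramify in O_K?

p is inert

182 mod 4 = 2, hence disc K = 4·182 = 728 and O_K = ℤ[√182].
53 ∤ 728, so 53 is unramified.
(182/53) = 23^26 mod 53 = 52, giving Legendre symbol -1.
Legendre symbol -1 ⇒ 53 is inert.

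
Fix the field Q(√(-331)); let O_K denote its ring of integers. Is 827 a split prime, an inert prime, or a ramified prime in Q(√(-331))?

split

d = -331 ≡ 1 (mod 4), so O_K = ℤ[(1+√-331)/2] and disc(K) = d = -331.
disc(K) = -331 is not divisible by 827; 827 is unramified.
Compute (-331/827) via Euler: 496^((827-1)/2) mod 827 = 1, so (-331/827) = 1.
Legendre symbol 1 ⇒ 827 is split.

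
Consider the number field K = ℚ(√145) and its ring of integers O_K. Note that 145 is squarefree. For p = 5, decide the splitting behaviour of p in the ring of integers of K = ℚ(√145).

ramifies in O_K

d = 145 ≡ 1 (mod 4), so O_K = ℤ[(1+√145)/2] and disc(K) = d = 145.
disc(K) = 145 = 5·29, so p = 5 is ramified.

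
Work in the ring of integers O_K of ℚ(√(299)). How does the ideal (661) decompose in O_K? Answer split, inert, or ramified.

p splits

299 mod 4 = 3, hence disc K = 4·299 = 1196 and O_K = ℤ[√299].
disc(K) = 1196 is not divisible by 661; 661 is unramified.
Compute (299/661) via Euler: 299^((661-1)/2) mod 661 = 1, so (299/661) = 1.
(299/661) = 1, so 661 splits.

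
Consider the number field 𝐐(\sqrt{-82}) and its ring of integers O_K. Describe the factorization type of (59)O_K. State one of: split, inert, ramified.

Since -82 ≢ 1 mod 4, the ring of integers is ℤ[√-82] with discriminant 4·(-82) = -328.
Since gcd(59, -328) = 1 the prime 59 does not ramify.
Legendre symbol by Euler's criterion: (-82/59) ≡ (-82)^29 ≡ 1 (mod 59), i.e. (-82/59) = 1.
Legendre symbol 1 ⇒ 59 is split.

split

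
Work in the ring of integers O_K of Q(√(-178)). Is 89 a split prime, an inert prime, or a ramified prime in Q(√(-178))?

Since -178 ≢ 1 mod 4, the ring of integers is ℤ[√-178] with discriminant 4·(-178) = -712.
89 divides disc(K) = -712, so 89 ramifies.

ramified — (89) = 𝔭²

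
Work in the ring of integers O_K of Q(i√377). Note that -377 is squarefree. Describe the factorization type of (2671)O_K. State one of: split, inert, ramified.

2671 remains inert

Since -377 ≢ 1 mod 4, the ring of integers is ℤ[√-377] with discriminant 4·(-377) = -1508.
2671 ∤ -1508, so 2671 is unramified.
Euler's criterion: (-377)^1335 mod 2671 = 2670. Thus (-377|2671) = -1.
(-377/2671) = -1, so 2671 is inert.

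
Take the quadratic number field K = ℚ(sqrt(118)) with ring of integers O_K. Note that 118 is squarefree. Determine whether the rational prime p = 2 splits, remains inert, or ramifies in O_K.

d = 118 ≡ 2 (mod 4), so O_K = ℤ[√118] and disc(K) = 4d = 472.
disc(K) = 472 = 2·236, so p = 2 is ramified.

ramifies in O_K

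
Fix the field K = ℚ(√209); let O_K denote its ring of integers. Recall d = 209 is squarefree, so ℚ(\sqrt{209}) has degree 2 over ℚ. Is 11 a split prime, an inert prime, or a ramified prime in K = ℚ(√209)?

209 mod 4 = 1, hence disc K = 209 and O_K = ℤ[(1+√209)/2].
Ramification test: 11 | 209. The prime 11 ramifies in K.

ramifies in O_K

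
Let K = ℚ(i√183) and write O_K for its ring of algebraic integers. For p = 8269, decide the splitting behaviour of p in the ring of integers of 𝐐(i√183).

Since -183 ≡ 1 mod 4, the ring of integers is ℤ[(1+√-183)/2] with discriminant -183.
8269 ∤ -183, so 8269 is unramified.
(-183/8269) = 8086^4134 mod 8269 = 1, giving Legendre symbol 1.
Legendre symbol 1 ⇒ 8269 is split.

splits completely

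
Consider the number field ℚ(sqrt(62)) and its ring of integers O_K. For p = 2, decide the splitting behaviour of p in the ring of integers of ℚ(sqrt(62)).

62 mod 4 = 2, hence disc K = 4·62 = 248 and O_K = ℤ[√62].
Ramification test: 2 | 248. The prime 2 ramifies in K.

ramified — (2) = 𝔭²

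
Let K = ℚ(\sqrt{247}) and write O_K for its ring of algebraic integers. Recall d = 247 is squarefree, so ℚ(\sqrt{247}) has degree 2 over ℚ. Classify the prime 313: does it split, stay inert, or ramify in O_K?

split — (313) = 𝔭₁𝔭₂ with 𝔭₁ ≠ 𝔭₂

d = 247 ≡ 3 (mod 4), so O_K = ℤ[√247] and disc(K) = 4d = 988.
disc(K) = 988 is not divisible by 313; 313 is unramified.
Euler's criterion: 247^156 mod 313 = 1. Thus (247|313) = 1.
d is a quadratic residue mod p, hence 313 splits in O_K.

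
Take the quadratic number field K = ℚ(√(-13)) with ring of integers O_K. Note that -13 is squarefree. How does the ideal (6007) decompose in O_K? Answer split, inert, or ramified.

d = -13 ≡ 3 (mod 4), so O_K = ℤ[√-13] and disc(K) = 4d = -52.
6007 ∤ -52, so 6007 is unramified.
Euler's criterion: (-13)^3003 mod 6007 = 6006. Thus (-13|6007) = -1.
(-13/6007) = -1, so 6007 is inert.

6007 remains inert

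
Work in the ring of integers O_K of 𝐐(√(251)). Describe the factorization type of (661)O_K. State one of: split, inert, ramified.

661 remains inert

d = 251 ≡ 3 (mod 4), so O_K = ℤ[√251] and disc(K) = 4d = 1004.
Since gcd(661, 1004) = 1 the prime 661 does not ramify.
(251/661) = 251^330 mod 661 = 660, giving Legendre symbol -1.
(251/661) = -1, so 661 is inert.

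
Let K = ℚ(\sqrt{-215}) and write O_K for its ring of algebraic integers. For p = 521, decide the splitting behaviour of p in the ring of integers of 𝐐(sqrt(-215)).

p is inert

d = -215 ≡ 1 (mod 4), so O_K = ℤ[(1+√-215)/2] and disc(K) = d = -215.
disc(K) = -215 is not divisible by 521; 521 is unramified.
Legendre symbol by Euler's criterion: (-215/521) ≡ (-215)^260 ≡ 520 (mod 521), i.e. (-215/521) = -1.
(-215/521) = -1, so 521 is inert.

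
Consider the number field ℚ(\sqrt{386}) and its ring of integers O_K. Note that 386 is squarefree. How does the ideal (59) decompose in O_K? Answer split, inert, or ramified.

d = 386 ≡ 2 (mod 4), so O_K = ℤ[√386] and disc(K) = 4d = 1544.
Since gcd(59, 1544) = 1 the prime 59 does not ramify.
Euler's criterion: 386^29 mod 59 = 58. Thus (386|59) = -1.
Legendre symbol -1 ⇒ 59 is inert.

59 remains inert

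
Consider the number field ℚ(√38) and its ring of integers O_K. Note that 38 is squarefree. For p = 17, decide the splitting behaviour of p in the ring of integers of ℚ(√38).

38 mod 4 = 2, hence disc K = 4·38 = 152 and O_K = ℤ[√38].
disc(K) = 152 is not divisible by 17; 17 is unramified.
(38/17) = 4^8 mod 17 = 1, giving Legendre symbol 1.
(38/17) = 1, so 17 splits.

p splits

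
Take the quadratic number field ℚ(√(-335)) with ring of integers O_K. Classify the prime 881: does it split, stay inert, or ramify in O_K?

split

d = -335 ≡ 1 (mod 4), so O_K = ℤ[(1+√-335)/2] and disc(K) = d = -335.
881 ∤ -335, so 881 is unramified.
Legendre symbol by Euler's criterion: (-335/881) ≡ (-335)^440 ≡ 1 (mod 881), i.e. (-335/881) = 1.
d is a quadratic residue mod p, hence 881 splits in O_K.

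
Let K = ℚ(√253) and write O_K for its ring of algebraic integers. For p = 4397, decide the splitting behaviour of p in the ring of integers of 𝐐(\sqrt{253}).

4397 remains inert

253 mod 4 = 1, hence disc K = 253 and O_K = ℤ[(1+√253)/2].
4397 ∤ 253, so 4397 is unramified.
Euler's criterion: 253^2198 mod 4397 = 4396. Thus (253|4397) = -1.
(253/4397) = -1, so 4397 is inert.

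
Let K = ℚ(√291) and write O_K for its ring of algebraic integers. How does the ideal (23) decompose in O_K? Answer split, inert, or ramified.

d = 291 ≡ 3 (mod 4), so O_K = ℤ[√291] and disc(K) = 4d = 1164.
disc(K) = 1164 is not divisible by 23; 23 is unramified.
Euler's criterion: 291^11 mod 23 = 22. Thus (291|23) = -1.
Legendre symbol -1 ⇒ 23 is inert.

inert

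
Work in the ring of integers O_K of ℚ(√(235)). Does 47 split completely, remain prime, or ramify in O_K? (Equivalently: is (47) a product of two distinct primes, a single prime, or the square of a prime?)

235 mod 4 = 3, hence disc K = 4·235 = 940 and O_K = ℤ[√235].
47 divides disc(K) = 940, so 47 ramifies.

p ramifies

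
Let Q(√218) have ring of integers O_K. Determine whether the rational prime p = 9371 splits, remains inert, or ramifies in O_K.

Since 218 ≢ 1 mod 4, the ring of integers is ℤ[√218] with discriminant 4·218 = 872.
disc(K) = 872 is not divisible by 9371; 9371 is unramified.
(218/9371) = 218^4685 mod 9371 = 9370, giving Legendre symbol -1.
(218/9371) = -1, so 9371 is inert.

remains prime (inert)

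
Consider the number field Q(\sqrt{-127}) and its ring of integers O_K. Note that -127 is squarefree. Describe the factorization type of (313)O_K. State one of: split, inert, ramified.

Since -127 ≡ 1 mod 4, the ring of integers is ℤ[(1+√-127)/2] with discriminant -127.
313 ∤ -127, so 313 is unramified.
Compute (-127/313) via Euler: 186^((313-1)/2) mod 313 = 312, so (-127/313) = -1.
d is a non-residue mod p, hence 313 remains inert in O_K.

inert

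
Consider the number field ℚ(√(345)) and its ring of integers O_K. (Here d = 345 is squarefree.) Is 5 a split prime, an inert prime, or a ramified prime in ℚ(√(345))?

p ramifies

345 mod 4 = 1, hence disc K = 345 and O_K = ℤ[(1+√345)/2].
5 divides disc(K) = 345, so 5 ramifies.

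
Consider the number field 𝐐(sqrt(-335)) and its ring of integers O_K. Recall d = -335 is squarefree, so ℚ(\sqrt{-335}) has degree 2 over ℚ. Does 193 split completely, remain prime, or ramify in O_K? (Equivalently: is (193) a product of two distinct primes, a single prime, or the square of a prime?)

-335 mod 4 = 1, hence disc K = -335 and O_K = ℤ[(1+√-335)/2].
disc(K) = -335 is not divisible by 193; 193 is unramified.
Euler's criterion: (-335)^96 mod 193 = 192. Thus (-335|193) = -1.
Legendre symbol -1 ⇒ 193 is inert.

inert — (193) stays prime in O_K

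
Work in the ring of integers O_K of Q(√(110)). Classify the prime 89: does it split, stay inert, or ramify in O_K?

d = 110 ≡ 2 (mod 4), so O_K = ℤ[√110] and disc(K) = 4d = 440.
disc(K) = 440 is not divisible by 89; 89 is unramified.
Compute (110/89) via Euler: 21^((89-1)/2) mod 89 = 1, so (110/89) = 1.
Legendre symbol 1 ⇒ 89 is split.

split — (89) = 𝔭₁𝔭₂ with 𝔭₁ ≠ 𝔭₂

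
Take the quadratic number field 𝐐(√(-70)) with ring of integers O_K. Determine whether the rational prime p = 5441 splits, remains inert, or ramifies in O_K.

Since -70 ≢ 1 mod 4, the ring of integers is ℤ[√-70] with discriminant 4·(-70) = -280.
Since gcd(5441, -280) = 1 the prime 5441 does not ramify.
Euler's criterion: (-70)^2720 mod 5441 = 1. Thus (-70|5441) = 1.
Legendre symbol 1 ⇒ 5441 is split.

split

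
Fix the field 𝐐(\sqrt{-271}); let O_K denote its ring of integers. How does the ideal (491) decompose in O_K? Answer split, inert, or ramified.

d = -271 ≡ 1 (mod 4), so O_K = ℤ[(1+√-271)/2] and disc(K) = d = -271.
disc(K) = -271 is not divisible by 491; 491 is unramified.
Euler's criterion: (-271)^245 mod 491 = 1. Thus (-271|491) = 1.
(-271/491) = 1, so 491 splits.

split — (491) = 𝔭₁𝔭₂ with 𝔭₁ ≠ 𝔭₂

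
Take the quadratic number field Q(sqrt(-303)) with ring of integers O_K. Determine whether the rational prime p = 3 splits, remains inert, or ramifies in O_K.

ramifies in O_K

d = -303 ≡ 1 (mod 4), so O_K = ℤ[(1+√-303)/2] and disc(K) = d = -303.
3 divides disc(K) = -303, so 3 ramifies.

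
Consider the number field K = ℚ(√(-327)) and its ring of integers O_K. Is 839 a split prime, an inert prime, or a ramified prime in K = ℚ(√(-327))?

d = -327 ≡ 1 (mod 4), so O_K = ℤ[(1+√-327)/2] and disc(K) = d = -327.
disc(K) = -327 is not divisible by 839; 839 is unramified.
(-327/839) = 512^419 mod 839 = 1, giving Legendre symbol 1.
d is a quadratic residue mod p, hence 839 splits in O_K.

p splits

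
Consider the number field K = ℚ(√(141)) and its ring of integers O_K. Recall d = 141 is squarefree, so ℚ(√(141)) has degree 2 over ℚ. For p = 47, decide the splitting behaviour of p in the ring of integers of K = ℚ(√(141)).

p ramifies

141 mod 4 = 1, hence disc K = 141 and O_K = ℤ[(1+√141)/2].
disc(K) = 141 = 47·3, so p = 47 is ramified.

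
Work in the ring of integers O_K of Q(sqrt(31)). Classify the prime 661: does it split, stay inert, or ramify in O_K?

31 mod 4 = 3, hence disc K = 4·31 = 124 and O_K = ℤ[√31].
Since gcd(661, 124) = 1 the prime 661 does not ramify.
Compute (31/661) via Euler: 31^((661-1)/2) mod 661 = 1, so (31/661) = 1.
d is a quadratic residue mod p, hence 661 splits in O_K.

p splits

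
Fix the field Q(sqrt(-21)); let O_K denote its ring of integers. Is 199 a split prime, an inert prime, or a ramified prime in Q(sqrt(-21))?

d = -21 ≡ 3 (mod 4), so O_K = ℤ[√-21] and disc(K) = 4d = -84.
disc(K) = -84 is not divisible by 199; 199 is unramified.
Compute (-21/199) via Euler: 178^((199-1)/2) mod 199 = 1, so (-21/199) = 1.
Legendre symbol 1 ⇒ 199 is split.

split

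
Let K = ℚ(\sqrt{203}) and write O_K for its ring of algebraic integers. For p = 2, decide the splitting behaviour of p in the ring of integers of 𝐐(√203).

d = 203 ≡ 3 (mod 4), so O_K = ℤ[√203] and disc(K) = 4d = 812.
2 divides disc(K) = 812, so 2 ramifies.

2 is ramified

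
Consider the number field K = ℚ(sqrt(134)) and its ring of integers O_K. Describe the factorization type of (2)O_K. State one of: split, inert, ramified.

ramified

134 mod 4 = 2, hence disc K = 4·134 = 536 and O_K = ℤ[√134].
Ramification test: 2 | 536. The prime 2 ramifies in K.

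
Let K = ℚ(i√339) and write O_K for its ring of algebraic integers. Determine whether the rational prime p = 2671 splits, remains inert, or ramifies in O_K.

split — (2671) = 𝔭₁𝔭₂ with 𝔭₁ ≠ 𝔭₂

d = -339 ≡ 1 (mod 4), so O_K = ℤ[(1+√-339)/2] and disc(K) = d = -339.
2671 ∤ -339, so 2671 is unramified.
Legendre symbol by Euler's criterion: (-339/2671) ≡ (-339)^1335 ≡ 1 (mod 2671), i.e. (-339/2671) = 1.
(-339/2671) = 1, so 2671 splits.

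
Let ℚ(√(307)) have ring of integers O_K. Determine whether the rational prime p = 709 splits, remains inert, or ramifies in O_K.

remains prime (inert)

Since 307 ≢ 1 mod 4, the ring of integers is ℤ[√307] with discriminant 4·307 = 1228.
709 ∤ 1228, so 709 is unramified.
(307/709) = 307^354 mod 709 = 708, giving Legendre symbol -1.
(307/709) = -1, so 709 is inert.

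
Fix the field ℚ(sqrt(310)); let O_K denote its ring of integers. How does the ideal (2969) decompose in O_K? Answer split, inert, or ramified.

p is inert

310 mod 4 = 2, hence disc K = 4·310 = 1240 and O_K = ℤ[√310].
Since gcd(2969, 1240) = 1 the prime 2969 does not ramify.
Legendre symbol by Euler's criterion: (310/2969) ≡ 310^1484 ≡ 2968 (mod 2969), i.e. (310/2969) = -1.
d is a non-residue mod p, hence 2969 remains inert in O_K.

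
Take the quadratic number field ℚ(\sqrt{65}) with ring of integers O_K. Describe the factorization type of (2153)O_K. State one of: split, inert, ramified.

d = 65 ≡ 1 (mod 4), so O_K = ℤ[(1+√65)/2] and disc(K) = d = 65.
disc(K) = 65 is not divisible by 2153; 2153 is unramified.
Legendre symbol by Euler's criterion: (65/2153) ≡ 65^1076 ≡ 1 (mod 2153), i.e. (65/2153) = 1.
Legendre symbol 1 ⇒ 2153 is split.

split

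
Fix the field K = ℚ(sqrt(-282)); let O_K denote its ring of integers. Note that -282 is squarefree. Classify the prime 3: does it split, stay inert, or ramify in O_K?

d = -282 ≡ 2 (mod 4), so O_K = ℤ[√-282] and disc(K) = 4d = -1128.
disc(K) = -1128 = 3·(-376), so p = 3 is ramified.

p ramifies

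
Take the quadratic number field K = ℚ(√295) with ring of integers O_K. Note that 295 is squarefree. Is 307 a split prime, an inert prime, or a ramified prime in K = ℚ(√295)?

Since 295 ≢ 1 mod 4, the ring of integers is ℤ[√295] with discriminant 4·295 = 1180.
Since gcd(307, 1180) = 1 the prime 307 does not ramify.
Legendre symbol by Euler's criterion: (295/307) ≡ 295^153 ≡ 1 (mod 307), i.e. (295/307) = 1.
d is a quadratic residue mod p, hence 307 splits in O_K.

307 splits in O_K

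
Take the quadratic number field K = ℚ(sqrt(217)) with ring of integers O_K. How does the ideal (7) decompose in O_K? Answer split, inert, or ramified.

Since 217 ≡ 1 mod 4, the ring of integers is ℤ[(1+√217)/2] with discriminant 217.
disc(K) = 217 = 7·31, so p = 7 is ramified.

ramified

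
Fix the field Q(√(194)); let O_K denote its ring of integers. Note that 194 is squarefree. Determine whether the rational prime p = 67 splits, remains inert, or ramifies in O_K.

p splits

194 mod 4 = 2, hence disc K = 4·194 = 776 and O_K = ℤ[√194].
Since gcd(67, 776) = 1 the prime 67 does not ramify.
(194/67) = 60^33 mod 67 = 1, giving Legendre symbol 1.
(194/67) = 1, so 67 splits.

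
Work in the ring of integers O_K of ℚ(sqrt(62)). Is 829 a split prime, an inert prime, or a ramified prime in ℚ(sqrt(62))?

62 mod 4 = 2, hence disc K = 4·62 = 248 and O_K = ℤ[√62].
Since gcd(829, 248) = 1 the prime 829 does not ramify.
Legendre symbol by Euler's criterion: (62/829) ≡ 62^414 ≡ 1 (mod 829), i.e. (62/829) = 1.
d is a quadratic residue mod p, hence 829 splits in O_K.

p splits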